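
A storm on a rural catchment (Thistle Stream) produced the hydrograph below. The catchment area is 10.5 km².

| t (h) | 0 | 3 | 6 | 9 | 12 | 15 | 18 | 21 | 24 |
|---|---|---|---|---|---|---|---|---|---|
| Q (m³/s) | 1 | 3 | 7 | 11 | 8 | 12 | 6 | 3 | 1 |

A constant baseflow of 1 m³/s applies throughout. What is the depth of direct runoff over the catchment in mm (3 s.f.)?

Direct runoff: 0.0, 2.0, 6.0, 10.0, 7.0, 11.0, 5.0, 2.0, 0.0 m³/s; ΣQ_DR = 43.00 m³/s.
V = ΣQ_DR · Δt = 43.00 × 10800 s = 4.644 × 10^5 m³.
Over A = 10.5 km², depth = V / A = 44.2 mm.

d ≈ 44.2 mm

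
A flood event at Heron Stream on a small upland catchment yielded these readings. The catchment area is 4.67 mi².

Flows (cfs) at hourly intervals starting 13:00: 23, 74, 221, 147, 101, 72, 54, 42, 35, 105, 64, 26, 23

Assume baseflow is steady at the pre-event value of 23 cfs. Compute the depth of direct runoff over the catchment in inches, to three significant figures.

Direct runoff: 0.0, 51.0, 198.0, 124.0, 78.0, 49.0, 31.0, 19.0, 12.0, 82.0, 41.0, 3.0, 0.0 cfs; ΣQ_DR = 688.0 cfs.
V = ΣQ_DR · Δt = 688.0 × 3600 s = 2.477 × 10^6 ft³.
Over A = 4.67 mi², depth = V / A = 0.228 in.

d ≈ 0.228 in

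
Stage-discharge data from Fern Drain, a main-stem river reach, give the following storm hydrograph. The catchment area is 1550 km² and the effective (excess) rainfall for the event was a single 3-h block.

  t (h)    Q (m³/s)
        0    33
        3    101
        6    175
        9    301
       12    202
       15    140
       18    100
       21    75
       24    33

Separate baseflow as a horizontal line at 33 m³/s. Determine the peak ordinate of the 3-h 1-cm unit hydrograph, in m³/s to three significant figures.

Direct runoff: 0.0, 68.0, 142.0, 268.0, 169.0, 107.0, 67.0, 42.0, 0.0 m³/s; ΣQ_DR = 863.0 m³/s, peak = 268.0 m³/s.
Runoff depth d = ΣQ_DR·Δt / A = 863.0 × 10800 / (1550 km²) = 6.013 mm.
The 1-cm UH is the DRH scaled by (10 mm)/d, so U_p = 268.0 × 10/6.013 = 446 m³/s.

U_p ≈ 446 m³/s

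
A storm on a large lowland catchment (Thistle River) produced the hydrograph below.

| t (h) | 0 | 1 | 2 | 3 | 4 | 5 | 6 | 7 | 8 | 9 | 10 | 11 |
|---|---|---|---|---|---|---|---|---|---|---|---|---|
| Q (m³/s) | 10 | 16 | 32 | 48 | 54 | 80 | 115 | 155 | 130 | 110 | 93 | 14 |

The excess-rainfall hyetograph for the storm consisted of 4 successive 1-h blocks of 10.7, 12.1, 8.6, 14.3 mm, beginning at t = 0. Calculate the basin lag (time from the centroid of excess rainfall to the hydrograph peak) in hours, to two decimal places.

t_L ≈ 4.92 h

Centroid of excess rainfall: t_c = Σ P_i·t̄_i / ΣP_i = 2.0799 h (block centres at 0.5, 1.5, 2.5, 3.5 h).
Hydrograph peak occurs at t = 7 h, so basin lag t_L = 7 − 2.0799 = 4.92 h.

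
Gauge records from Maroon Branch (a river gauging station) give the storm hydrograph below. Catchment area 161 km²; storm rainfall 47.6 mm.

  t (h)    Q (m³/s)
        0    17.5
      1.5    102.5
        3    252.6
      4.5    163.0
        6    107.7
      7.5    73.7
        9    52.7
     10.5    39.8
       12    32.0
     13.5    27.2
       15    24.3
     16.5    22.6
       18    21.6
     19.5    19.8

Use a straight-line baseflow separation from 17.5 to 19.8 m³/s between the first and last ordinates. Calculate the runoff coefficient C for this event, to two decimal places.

ΣQ_DR = 695.9 m³/s; V = ΣQ_DR·Δt = 3.758 × 10^6 m³.
Runoff depth d = V / A = 23.34 mm.
C = d / P = 23.34 / 47.6 = 0.49.

C ≈ 0.49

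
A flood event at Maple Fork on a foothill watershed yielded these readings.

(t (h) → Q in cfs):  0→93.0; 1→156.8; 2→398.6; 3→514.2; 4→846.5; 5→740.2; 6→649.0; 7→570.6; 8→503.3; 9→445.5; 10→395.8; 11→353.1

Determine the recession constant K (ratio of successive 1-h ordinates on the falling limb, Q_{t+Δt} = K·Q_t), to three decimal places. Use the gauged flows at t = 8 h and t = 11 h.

K ≈ 0.889

Using the recession-limb readings at t = 8 h and t = 11 h: Q falls from 503.3 to 353.1 cfs over 3 intervals.
K = (Q₂/Q₁)^(1/3) = (353.1/503.3)^(1/3) = 0.889.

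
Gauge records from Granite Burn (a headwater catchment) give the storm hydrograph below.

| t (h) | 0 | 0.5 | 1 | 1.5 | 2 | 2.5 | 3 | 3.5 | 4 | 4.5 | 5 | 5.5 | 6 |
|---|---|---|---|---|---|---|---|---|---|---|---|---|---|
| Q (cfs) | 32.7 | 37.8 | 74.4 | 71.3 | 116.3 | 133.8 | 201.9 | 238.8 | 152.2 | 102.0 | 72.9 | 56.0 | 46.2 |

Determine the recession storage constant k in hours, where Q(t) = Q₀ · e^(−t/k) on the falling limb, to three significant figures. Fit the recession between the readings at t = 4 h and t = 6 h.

On the falling limb, Q drops from 152.2 to 46.2 cfs between t = 4 h and t = 6 h (Δt = 2 h).
k = −Δt / ln(Q₂/Q₁) = −2 / ln(46.2/152.2) = 1.68 h.

k ≈ 1.68 h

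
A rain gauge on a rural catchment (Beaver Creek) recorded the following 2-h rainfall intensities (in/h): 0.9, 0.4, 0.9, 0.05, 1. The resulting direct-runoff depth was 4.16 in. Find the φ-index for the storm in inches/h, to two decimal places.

φ ≈ 0.28 in/h

Only the 4 blocks with intensity above φ contribute runoff: 0.9, 0.4, 0.9, 1 in/h.
Σ(I−φ)·Δt = d  ⇒  (0.9+0.4+0.9+1 − 4φ)·2 = 4.16
φ = (3.200 − 4.16/2) / 4 = 0.28 in/h.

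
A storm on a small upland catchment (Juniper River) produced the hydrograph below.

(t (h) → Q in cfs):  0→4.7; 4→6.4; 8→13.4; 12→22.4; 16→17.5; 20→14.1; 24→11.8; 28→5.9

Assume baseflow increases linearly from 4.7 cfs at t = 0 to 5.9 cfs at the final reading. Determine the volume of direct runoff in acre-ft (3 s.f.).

Direct-runoff ordinates (Q − Q_b): 0.00, 1.53, 8.36, 17.19, 12.11, 8.54, 6.07, 0.00 cfs.
ΣQ_DR = 53.80 cfs.
With Δt = 4 h = 14400 s, V = ΣQ_DR · Δt = 53.80 × 14400 = 7.75 × 10^5 ft³ = 17.8 acre-ft.

V ≈ 17.8 acre-ft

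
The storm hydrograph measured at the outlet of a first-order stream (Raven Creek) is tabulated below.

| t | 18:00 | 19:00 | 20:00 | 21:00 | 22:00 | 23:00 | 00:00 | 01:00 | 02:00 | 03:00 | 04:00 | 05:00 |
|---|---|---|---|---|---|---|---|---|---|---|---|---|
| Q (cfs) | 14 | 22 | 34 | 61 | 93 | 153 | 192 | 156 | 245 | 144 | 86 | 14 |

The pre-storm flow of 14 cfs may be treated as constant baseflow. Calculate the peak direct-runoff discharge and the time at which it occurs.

Subtracting baseflow gives direct-runoff ordinates: 0.0, 8.0, 20.0, 47.0, 79.0, 139.0, 178.0, 142.0, 231.0, 130.0, 72.0, 0.0 cfs.
The maximum is 231.0 cfs, occurring at the reading for t = 02:00.

Q_p = 231.0 cfs at t = 02:00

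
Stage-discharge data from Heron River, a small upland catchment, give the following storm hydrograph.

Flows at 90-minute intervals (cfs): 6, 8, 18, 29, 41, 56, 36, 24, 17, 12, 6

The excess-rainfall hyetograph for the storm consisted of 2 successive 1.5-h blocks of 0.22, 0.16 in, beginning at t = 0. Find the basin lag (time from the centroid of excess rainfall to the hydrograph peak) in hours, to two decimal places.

t_L ≈ 6.12 h

Centroid of excess rainfall: t_c = Σ P_i·t̄_i / ΣP_i = 1.3816 h (block centres at 0.75, 2.25 h).
Hydrograph peak occurs at t = 7.5 h, so basin lag t_L = 7.5 − 1.3816 = 6.12 h.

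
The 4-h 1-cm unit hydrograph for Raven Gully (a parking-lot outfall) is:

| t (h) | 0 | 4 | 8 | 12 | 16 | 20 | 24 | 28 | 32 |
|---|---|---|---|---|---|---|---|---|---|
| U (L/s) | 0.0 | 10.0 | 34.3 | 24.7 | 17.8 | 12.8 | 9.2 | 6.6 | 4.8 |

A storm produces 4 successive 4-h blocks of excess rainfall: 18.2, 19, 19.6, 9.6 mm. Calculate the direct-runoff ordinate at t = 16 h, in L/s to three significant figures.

By discrete convolution, Q_j = Σ (P_i / 10 mm) · U_{j−i}.
At t = 16 h (j=4): Q = (18.2/10)·17.8 + (19/10)·24.7 + (19.6/10)·34.3 + (9.6/10)·10.0 = 156 L/s.

Q ≈ 156 L/s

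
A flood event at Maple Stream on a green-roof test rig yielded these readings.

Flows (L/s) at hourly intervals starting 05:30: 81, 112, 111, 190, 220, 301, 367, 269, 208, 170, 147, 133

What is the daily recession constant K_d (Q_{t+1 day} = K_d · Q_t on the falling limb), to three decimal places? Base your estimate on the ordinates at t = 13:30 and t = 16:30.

K_d ≈ 0.028

Between t = 13:30 and t = 16:30 the flow falls from 208 to 133 L/s over 3×1 h = 3 h.
Per-interval ratio K = (133/208)^(1/3) = 0.8615; K_d = K^(24/1) = 0.028.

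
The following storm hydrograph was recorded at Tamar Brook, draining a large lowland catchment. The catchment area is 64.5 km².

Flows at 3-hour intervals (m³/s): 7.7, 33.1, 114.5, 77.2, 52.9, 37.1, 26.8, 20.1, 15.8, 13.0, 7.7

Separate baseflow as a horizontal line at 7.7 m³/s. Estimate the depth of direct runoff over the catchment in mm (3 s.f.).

d ≈ 53.8 mm

Direct runoff: 0.0, 25.4, 106.8, 69.5, 45.2, 29.4, 19.1, 12.4, 8.1, 5.3, 0.0 m³/s; ΣQ_DR = 321.2 m³/s.
V = ΣQ_DR · Δt = 321.2 × 10800 s = 3.469 × 10^6 m³.
Over A = 64.5 km², depth = V / A = 53.8 mm.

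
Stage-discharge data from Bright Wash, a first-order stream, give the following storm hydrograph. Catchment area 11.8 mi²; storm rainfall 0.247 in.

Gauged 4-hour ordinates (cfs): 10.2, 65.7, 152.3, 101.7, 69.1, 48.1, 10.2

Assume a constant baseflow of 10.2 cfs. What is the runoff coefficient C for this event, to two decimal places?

C ≈ 0.82

ΣQ_DR = 385.9 cfs; V = ΣQ_DR·Δt = 5.557 × 10^6 ft³.
Runoff depth d = V / A = 0.2027 in.
C = d / P = 0.2027 / 0.247 = 0.82.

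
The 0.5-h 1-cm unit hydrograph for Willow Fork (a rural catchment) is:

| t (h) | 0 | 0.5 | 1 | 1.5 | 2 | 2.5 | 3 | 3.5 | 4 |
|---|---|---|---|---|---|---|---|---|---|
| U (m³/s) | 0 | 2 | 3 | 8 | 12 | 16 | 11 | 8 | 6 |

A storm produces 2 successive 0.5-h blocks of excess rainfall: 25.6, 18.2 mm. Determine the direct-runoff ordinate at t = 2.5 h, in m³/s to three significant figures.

Q ≈ 62.8 m³/s

By discrete convolution, Q_j = Σ (P_i / 10 mm) · U_{j−i}.
At t = 2.5 h (j=5): Q = (25.6/10)·16 + (18.2/10)·12 = 62.8 m³/s.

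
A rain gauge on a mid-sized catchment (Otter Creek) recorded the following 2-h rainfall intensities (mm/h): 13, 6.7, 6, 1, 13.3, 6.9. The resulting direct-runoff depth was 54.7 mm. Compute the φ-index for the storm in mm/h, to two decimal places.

φ ≈ 3.71 mm/h

Only the 5 blocks with intensity above φ contribute runoff: 13, 6.7, 6, 13.3, 6.9 mm/h.
Σ(I−φ)·Δt = d  ⇒  (13+6.7+6+13.3+6.9 − 5φ)·2 = 54.7
φ = (45.90 − 54.7/2) / 5 = 3.71 mm/h.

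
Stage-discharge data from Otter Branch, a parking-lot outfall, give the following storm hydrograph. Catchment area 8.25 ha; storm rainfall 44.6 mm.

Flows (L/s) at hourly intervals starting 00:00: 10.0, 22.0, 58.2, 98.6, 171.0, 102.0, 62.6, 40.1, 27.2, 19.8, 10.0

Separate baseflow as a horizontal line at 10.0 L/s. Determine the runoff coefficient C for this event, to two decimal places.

ΣQ_DR = 511.5 L/s; V = ΣQ_DR·Δt = 1.841 × 10^6 L.
Runoff depth d = V / A = 22.32 mm.
C = d / P = 22.32 / 44.6 = 0.50.

C ≈ 0.50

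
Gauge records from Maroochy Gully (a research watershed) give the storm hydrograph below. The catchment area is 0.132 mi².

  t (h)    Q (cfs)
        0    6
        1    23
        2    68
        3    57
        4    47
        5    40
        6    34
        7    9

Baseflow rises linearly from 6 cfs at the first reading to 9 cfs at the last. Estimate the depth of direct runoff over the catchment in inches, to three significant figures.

d ≈ 2.63 in

Direct runoff: 0.00, 16.57, 61.14, 49.71, 39.29, 31.86, 25.43, 0.00 cfs; ΣQ_DR = 224.0 cfs.
V = ΣQ_DR · Δt = 224.0 × 3600 s = 8.064 × 10^5 ft³.
Over A = 0.132 mi², depth = V / A = 2.63 in.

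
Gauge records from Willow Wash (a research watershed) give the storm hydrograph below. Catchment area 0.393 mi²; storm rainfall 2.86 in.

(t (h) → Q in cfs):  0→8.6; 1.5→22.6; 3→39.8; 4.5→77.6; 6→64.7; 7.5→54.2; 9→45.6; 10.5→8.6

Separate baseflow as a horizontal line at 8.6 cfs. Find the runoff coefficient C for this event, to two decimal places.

C ≈ 0.52

ΣQ_DR = 252.9 cfs; V = ΣQ_DR·Δt = 1.366 × 10^6 ft³.
Runoff depth d = V / A = 1.496 in.
C = d / P = 1.496 / 2.86 = 0.52.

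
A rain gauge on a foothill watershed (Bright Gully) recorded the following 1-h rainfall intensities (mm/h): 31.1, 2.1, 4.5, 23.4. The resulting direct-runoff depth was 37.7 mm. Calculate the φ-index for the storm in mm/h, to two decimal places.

φ ≈ 8.40 mm/h

Only the 2 blocks with intensity above φ contribute runoff: 31.1, 23.4 mm/h.
Σ(I−φ)·Δt = d  ⇒  (31.1+23.4 − 2φ)·1 = 37.7
φ = (54.50 − 37.7/1) / 2 = 8.40 mm/h.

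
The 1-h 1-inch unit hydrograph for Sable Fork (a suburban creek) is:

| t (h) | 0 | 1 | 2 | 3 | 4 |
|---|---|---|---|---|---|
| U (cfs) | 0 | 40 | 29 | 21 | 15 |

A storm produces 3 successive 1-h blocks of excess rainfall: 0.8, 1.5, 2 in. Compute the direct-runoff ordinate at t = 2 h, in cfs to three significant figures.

Q ≈ 83.2 cfs

By discrete convolution, Q_j = Σ (P_i / 1 in) · U_{j−i}.
At t = 2 h (j=2): Q = (0.8/1)·29 + (1.5/1)·40 + (2/1)·0 = 83.2 cfs.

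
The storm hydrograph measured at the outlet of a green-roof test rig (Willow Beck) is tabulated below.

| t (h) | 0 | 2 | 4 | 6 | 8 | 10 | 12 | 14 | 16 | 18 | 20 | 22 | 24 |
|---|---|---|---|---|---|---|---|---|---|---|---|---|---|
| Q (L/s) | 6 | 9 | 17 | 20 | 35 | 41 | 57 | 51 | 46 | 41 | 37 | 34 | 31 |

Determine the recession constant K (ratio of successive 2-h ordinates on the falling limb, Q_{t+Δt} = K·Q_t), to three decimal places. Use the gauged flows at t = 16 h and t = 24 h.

Using the recession-limb readings at t = 16 h and t = 24 h: Q falls from 46 to 31 L/s over 4 intervals.
K = (Q₂/Q₁)^(1/4) = (31/46)^(1/4) = 0.906.

K ≈ 0.906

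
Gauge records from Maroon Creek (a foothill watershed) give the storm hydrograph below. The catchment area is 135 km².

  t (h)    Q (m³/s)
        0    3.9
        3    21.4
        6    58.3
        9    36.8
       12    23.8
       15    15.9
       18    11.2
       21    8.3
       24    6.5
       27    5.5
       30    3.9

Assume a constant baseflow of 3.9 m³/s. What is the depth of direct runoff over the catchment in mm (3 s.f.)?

Direct runoff: 0.0, 17.5, 54.4, 32.9, 19.9, 12.0, 7.3, 4.4, 2.6, 1.6, 0.0 m³/s; ΣQ_DR = 152.6 m³/s.
V = ΣQ_DR · Δt = 152.6 × 10800 s = 1.648 × 10^6 m³.
Over A = 135 km², depth = V / A = 12.2 mm.

d ≈ 12.2 mm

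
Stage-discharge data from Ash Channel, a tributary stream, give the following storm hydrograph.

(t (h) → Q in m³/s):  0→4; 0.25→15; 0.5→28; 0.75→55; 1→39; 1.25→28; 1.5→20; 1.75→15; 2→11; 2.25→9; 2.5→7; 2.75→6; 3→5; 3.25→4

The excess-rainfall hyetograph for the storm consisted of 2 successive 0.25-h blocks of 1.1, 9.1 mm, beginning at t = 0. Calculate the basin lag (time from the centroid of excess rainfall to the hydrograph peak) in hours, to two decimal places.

t_L ≈ 0.40 h

Centroid of excess rainfall: t_c = Σ P_i·t̄_i / ΣP_i = 0.3480 h (block centres at 0.125, 0.375 h).
Hydrograph peak occurs at t = 0.75 h, so basin lag t_L = 0.75 − 0.3480 = 0.40 h.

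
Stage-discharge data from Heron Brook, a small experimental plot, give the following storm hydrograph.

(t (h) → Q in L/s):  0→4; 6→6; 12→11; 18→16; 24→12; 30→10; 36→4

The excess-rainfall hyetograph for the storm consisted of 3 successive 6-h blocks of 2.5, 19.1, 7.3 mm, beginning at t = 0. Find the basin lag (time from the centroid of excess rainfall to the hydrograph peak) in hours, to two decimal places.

t_L ≈ 8.00 h

Centroid of excess rainfall: t_c = Σ P_i·t̄_i / ΣP_i = 9.9965 h (block centres at 3, 9, 15 h).
Hydrograph peak occurs at t = 18 h, so basin lag t_L = 18 − 9.9965 = 8.00 h.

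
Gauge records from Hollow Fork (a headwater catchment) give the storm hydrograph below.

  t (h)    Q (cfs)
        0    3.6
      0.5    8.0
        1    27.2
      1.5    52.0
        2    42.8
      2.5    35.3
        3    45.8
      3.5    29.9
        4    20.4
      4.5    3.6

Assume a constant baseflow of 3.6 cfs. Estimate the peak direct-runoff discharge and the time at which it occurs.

Subtracting baseflow gives direct-runoff ordinates: 0.0, 4.4, 23.6, 48.4, 39.2, 31.7, 42.2, 26.3, 16.8, 0.0 cfs.
The maximum is 48.4 cfs, occurring at the reading for t = 1.5 h.

Q_p = 48.4 cfs at t = 1.5 h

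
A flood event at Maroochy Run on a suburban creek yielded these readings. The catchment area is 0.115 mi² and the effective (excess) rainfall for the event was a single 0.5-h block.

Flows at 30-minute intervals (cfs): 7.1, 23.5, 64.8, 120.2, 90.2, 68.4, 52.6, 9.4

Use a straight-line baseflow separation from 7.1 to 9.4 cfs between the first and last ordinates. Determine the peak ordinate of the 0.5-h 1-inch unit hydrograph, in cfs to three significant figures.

Direct runoff: 0.00, 16.07, 57.04, 112.11, 81.79, 59.66, 43.53, 0.00 cfs; ΣQ_DR = 370.2 cfs, peak = 112.11 cfs.
Runoff depth d = ΣQ_DR·Δt / A = 370.2 × 1800 / (0.115 mi²) = 2.494 in.
The 1-inch UH is the DRH scaled by (1 in)/d, so U_p = 112.11 × 1/2.494 = 45.0 cfs.

U_p ≈ 45.0 cfs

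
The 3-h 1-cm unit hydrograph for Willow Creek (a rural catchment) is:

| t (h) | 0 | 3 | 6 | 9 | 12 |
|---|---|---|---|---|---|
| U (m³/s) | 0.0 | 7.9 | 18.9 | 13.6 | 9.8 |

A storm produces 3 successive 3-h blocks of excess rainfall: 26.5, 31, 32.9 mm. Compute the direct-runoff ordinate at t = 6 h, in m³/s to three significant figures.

By discrete convolution, Q_j = Σ (P_i / 10 mm) · U_{j−i}.
At t = 6 h (j=2): Q = (26.5/10)·18.9 + (31/10)·7.9 + (32.9/10)·0.0 = 74.6 m³/s.

Q ≈ 74.6 m³/s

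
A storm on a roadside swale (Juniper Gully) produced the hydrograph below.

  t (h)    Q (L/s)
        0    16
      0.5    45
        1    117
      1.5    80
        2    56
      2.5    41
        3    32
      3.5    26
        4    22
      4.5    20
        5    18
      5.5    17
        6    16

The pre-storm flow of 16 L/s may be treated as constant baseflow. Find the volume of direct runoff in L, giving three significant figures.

Direct-runoff ordinates (Q − Q_b): 0.0, 29.0, 101.0, 64.0, 40.0, 25.0, 16.0, 10.0, 6.0, 4.0, 2.0, 1.0, 0.0 L/s.
ΣQ_DR = 298.0 L/s.
With Δt = 0.5 h = 1800 s, V = ΣQ_DR · Δt = 298.0 × 1800 = 5.36 × 10^5 L.

V ≈ 5.36 × 10^5 L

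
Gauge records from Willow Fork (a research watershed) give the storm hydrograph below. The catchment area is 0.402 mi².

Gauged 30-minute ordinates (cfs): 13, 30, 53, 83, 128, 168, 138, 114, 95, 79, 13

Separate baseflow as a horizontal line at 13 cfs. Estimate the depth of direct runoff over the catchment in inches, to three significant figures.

Direct runoff: 0.0, 17.0, 40.0, 70.0, 115.0, 155.0, 125.0, 101.0, 82.0, 66.0, 0.0 cfs; ΣQ_DR = 771.0 cfs.
V = ΣQ_DR · Δt = 771.0 × 1800 s = 1.388 × 10^6 ft³.
Over A = 0.402 mi², depth = V / A = 1.49 in.

d ≈ 1.49 in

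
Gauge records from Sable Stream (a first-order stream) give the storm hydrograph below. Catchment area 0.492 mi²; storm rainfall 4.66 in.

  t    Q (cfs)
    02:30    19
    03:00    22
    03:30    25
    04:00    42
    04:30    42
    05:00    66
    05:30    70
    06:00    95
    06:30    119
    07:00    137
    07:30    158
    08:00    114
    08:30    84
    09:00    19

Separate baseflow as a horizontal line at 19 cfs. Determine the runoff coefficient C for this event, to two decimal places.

ΣQ_DR = 746.0 cfs; V = ΣQ_DR·Δt = 1.343 × 10^6 ft³.
Runoff depth d = V / A = 1.175 in.
C = d / P = 1.175 / 4.66 = 0.25.

C ≈ 0.25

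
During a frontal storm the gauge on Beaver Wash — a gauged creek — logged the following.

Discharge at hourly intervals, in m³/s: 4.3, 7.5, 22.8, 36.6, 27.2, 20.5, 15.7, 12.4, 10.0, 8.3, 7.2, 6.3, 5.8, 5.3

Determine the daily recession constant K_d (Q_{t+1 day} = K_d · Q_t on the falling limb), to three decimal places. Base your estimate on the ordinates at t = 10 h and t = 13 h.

Between t = 10 h and t = 13 h the flow falls from 7.2 to 5.3 m³/s over 3×1 h = 3 h.
Per-interval ratio K = (5.3/7.2)^(1/3) = 0.9029; K_d = K^(24/1) = 0.086.

K_d ≈ 0.086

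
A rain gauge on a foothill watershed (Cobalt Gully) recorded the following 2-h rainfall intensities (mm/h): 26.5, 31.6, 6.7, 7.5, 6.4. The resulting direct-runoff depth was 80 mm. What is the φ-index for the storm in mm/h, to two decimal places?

φ ≈ 9.05 mm/h

Only the 2 blocks with intensity above φ contribute runoff: 26.5, 31.6 mm/h.
Σ(I−φ)·Δt = d  ⇒  (26.5+31.6 − 2φ)·2 = 80
φ = (58.10 − 80/2) / 2 = 9.05 mm/h.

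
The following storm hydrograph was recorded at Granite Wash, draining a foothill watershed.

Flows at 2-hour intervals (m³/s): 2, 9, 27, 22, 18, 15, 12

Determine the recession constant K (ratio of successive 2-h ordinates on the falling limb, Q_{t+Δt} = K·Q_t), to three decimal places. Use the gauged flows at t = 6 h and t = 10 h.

Using the recession-limb readings at t = 6 h and t = 10 h: Q falls from 22 to 15 m³/s over 2 intervals.
K = (Q₂/Q₁)^(1/2) = (15/22)^(1/2) = 0.826.

K ≈ 0.826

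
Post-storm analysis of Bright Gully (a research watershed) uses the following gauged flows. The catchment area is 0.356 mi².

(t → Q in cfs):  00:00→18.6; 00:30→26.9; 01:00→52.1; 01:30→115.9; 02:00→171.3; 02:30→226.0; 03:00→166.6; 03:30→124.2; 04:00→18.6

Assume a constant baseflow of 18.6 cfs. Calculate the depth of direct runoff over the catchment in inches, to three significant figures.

Direct runoff: 0.0, 8.3, 33.5, 97.3, 152.7, 207.4, 148.0, 105.6, 0.0 cfs; ΣQ_DR = 752.8 cfs.
V = ΣQ_DR · Δt = 752.8 × 1800 s = 1.355 × 10^6 ft³.
Over A = 0.356 mi², depth = V / A = 1.64 in.

d ≈ 1.64 in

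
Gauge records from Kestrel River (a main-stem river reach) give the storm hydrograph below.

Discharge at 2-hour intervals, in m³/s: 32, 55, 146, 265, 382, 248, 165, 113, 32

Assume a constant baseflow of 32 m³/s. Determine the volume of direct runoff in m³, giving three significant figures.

V ≈ 8.28 × 10^6 m³

Direct-runoff ordinates (Q − Q_b): 0.0, 23.0, 114.0, 233.0, 350.0, 216.0, 133.0, 81.0, 0.0 m³/s.
ΣQ_DR = 1150 m³/s.
With Δt = 2 h = 7200 s, V = ΣQ_DR · Δt = 1150 × 7200 = 8.28 × 10^6 m³.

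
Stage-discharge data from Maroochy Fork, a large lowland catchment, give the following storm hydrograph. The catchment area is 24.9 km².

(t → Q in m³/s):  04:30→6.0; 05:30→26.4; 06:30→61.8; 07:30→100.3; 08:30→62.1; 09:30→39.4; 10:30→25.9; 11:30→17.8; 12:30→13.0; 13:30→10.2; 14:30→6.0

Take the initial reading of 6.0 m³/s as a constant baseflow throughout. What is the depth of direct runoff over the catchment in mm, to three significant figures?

d ≈ 43.8 mm

Direct runoff: 0.0, 20.4, 55.8, 94.3, 56.1, 33.4, 19.9, 11.8, 7.0, 4.2, 0.0 m³/s; ΣQ_DR = 302.9 m³/s.
V = ΣQ_DR · Δt = 302.9 × 3600 s = 1.090 × 10^6 m³.
Over A = 24.9 km², depth = V / A = 43.8 mm.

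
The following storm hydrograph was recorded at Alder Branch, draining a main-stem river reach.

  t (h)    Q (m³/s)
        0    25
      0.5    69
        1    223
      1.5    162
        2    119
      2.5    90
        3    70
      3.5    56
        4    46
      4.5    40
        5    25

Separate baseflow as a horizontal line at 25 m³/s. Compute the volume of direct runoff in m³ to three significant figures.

Direct-runoff ordinates (Q − Q_b): 0.0, 44.0, 198.0, 137.0, 94.0, 65.0, 45.0, 31.0, 21.0, 15.0, 0.0 m³/s.
ΣQ_DR = 650.0 m³/s.
With Δt = 0.5 h = 1800 s, V = ΣQ_DR · Δt = 650.0 × 1800 = 1.17 × 10^6 m³.

V ≈ 1.17 × 10^6 m³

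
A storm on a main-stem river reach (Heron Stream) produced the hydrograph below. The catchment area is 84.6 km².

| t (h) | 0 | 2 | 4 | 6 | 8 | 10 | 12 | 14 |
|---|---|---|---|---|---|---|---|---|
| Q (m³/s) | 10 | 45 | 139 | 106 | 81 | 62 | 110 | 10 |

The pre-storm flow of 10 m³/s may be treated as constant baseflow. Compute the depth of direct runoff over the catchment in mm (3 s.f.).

Direct runoff: 0.0, 35.0, 129.0, 96.0, 71.0, 52.0, 100.0, 0.0 m³/s; ΣQ_DR = 483.0 m³/s.
V = ΣQ_DR · Δt = 483.0 × 7200 s = 3.478 × 10^6 m³.
Over A = 84.6 km², depth = V / A = 41.1 mm.

d ≈ 41.1 mm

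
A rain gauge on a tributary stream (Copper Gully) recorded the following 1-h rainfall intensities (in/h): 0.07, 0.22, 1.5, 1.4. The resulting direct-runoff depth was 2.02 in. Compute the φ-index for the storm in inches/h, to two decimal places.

Only the 2 blocks with intensity above φ contribute runoff: 1.5, 1.4 in/h.
Σ(I−φ)·Δt = d  ⇒  (1.5+1.4 − 2φ)·1 = 2.02
φ = (2.900 − 2.02/1) / 2 = 0.44 in/h.

φ ≈ 0.44 in/h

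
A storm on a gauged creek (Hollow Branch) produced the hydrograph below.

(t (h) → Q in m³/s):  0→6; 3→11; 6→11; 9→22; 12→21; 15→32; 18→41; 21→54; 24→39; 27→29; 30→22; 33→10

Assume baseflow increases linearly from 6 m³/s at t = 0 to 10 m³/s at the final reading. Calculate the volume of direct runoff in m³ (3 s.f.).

V ≈ 2.18 × 10^6 m³

Direct-runoff ordinates (Q − Q_b): 0.00, 4.64, 4.27, 14.91, 13.55, 24.18, 32.82, 45.45, 30.09, 19.73, 12.36, 0.00 m³/s.
ΣQ_DR = 202.0 m³/s.
With Δt = 3 h = 10800 s, V = ΣQ_DR · Δt = 202.0 × 10800 = 2.18 × 10^6 m³.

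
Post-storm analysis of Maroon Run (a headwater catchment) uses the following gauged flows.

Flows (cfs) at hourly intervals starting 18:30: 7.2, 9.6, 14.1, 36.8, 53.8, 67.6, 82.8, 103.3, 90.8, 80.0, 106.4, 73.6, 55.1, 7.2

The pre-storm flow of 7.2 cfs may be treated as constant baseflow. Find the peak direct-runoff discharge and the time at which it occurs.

Subtracting baseflow gives direct-runoff ordinates: 0.0, 2.4, 6.9, 29.6, 46.6, 60.4, 75.6, 96.1, 83.6, 72.8, 99.2, 66.4, 47.9, 0.0 cfs.
The maximum is 99.2 cfs, occurring at the reading for t = 04:30.

Q_p = 99.2 cfs at t = 04:30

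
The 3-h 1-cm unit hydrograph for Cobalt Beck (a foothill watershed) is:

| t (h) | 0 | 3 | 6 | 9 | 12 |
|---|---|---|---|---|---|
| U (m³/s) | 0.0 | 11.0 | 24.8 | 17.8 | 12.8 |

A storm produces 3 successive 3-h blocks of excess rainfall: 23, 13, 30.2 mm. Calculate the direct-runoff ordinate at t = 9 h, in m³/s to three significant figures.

By discrete convolution, Q_j = Σ (P_i / 10 mm) · U_{j−i}.
At t = 9 h (j=3): Q = (23/10)·17.8 + (13/10)·24.8 + (30.2/10)·11.0 = 106 m³/s.

Q ≈ 106 m³/s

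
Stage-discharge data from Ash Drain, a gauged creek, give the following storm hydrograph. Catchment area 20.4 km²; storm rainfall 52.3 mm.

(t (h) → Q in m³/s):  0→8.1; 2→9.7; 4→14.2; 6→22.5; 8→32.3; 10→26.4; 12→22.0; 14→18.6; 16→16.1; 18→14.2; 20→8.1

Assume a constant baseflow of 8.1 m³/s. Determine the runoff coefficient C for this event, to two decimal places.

ΣQ_DR = 103.1 m³/s; V = ΣQ_DR·Δt = 7.423 × 10^5 m³.
Runoff depth d = V / A = 36.39 mm.
C = d / P = 36.39 / 52.3 = 0.70.

C ≈ 0.70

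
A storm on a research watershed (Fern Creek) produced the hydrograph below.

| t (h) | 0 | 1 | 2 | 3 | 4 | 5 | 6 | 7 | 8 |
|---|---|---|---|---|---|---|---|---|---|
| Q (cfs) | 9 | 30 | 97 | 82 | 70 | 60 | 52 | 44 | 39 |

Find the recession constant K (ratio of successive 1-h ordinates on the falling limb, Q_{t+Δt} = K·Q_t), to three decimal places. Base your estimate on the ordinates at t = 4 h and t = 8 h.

K ≈ 0.864

Using the recession-limb readings at t = 4 h and t = 8 h: Q falls from 70 to 39 cfs over 4 intervals.
K = (Q₂/Q₁)^(1/4) = (39/70)^(1/4) = 0.864.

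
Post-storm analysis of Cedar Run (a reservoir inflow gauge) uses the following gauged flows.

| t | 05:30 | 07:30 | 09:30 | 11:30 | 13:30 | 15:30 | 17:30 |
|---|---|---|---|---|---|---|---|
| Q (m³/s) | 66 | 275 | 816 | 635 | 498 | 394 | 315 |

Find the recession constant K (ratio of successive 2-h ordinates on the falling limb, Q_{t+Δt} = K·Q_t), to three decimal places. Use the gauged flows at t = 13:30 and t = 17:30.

Using the recession-limb readings at t = 13:30 and t = 17:30: Q falls from 498 to 315 m³/s over 2 intervals.
K = (Q₂/Q₁)^(1/2) = (315/498)^(1/2) = 0.795.

K ≈ 0.795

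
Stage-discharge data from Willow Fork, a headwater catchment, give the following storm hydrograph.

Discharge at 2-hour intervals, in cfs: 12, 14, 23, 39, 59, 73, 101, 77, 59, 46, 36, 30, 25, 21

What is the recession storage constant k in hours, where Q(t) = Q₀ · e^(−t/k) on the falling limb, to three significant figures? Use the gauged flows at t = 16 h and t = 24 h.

On the falling limb, Q drops from 59 to 25 cfs between t = 16 h and t = 24 h (Δt = 8 h).
k = −Δt / ln(Q₂/Q₁) = −8 / ln(25/59) = 9.32 h.

k ≈ 9.32 h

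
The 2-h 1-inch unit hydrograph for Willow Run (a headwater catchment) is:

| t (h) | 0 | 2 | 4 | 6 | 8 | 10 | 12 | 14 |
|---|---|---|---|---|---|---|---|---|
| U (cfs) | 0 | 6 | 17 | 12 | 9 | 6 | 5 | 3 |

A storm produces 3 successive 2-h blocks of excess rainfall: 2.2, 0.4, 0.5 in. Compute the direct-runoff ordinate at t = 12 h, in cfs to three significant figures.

Q ≈ 17.9 cfs

By discrete convolution, Q_j = Σ (P_i / 1 in) · U_{j−i}.
At t = 12 h (j=6): Q = (2.2/1)·5 + (0.4/1)·6 + (0.5/1)·9 = 17.9 cfs.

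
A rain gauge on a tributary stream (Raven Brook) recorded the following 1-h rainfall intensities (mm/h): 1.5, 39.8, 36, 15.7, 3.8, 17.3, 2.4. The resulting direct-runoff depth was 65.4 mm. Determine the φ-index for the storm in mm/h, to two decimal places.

Only the 4 blocks with intensity above φ contribute runoff: 39.8, 36, 15.7, 17.3 mm/h.
Σ(I−φ)·Δt = d  ⇒  (39.8+36+15.7+17.3 − 4φ)·1 = 65.4
φ = (108.8 − 65.4/1) / 4 = 10.85 mm/h.

φ ≈ 10.85 mm/h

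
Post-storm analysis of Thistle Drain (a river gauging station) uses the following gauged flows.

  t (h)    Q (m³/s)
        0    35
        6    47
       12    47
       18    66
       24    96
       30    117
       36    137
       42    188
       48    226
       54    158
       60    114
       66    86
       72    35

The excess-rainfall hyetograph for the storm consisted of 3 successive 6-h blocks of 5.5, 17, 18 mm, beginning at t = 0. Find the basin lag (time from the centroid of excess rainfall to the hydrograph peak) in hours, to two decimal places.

t_L ≈ 37.15 h

Centroid of excess rainfall: t_c = Σ P_i·t̄_i / ΣP_i = 10.8519 h (block centres at 3, 9, 15 h).
Hydrograph peak occurs at t = 48 h, so basin lag t_L = 48 − 10.8519 = 37.15 h.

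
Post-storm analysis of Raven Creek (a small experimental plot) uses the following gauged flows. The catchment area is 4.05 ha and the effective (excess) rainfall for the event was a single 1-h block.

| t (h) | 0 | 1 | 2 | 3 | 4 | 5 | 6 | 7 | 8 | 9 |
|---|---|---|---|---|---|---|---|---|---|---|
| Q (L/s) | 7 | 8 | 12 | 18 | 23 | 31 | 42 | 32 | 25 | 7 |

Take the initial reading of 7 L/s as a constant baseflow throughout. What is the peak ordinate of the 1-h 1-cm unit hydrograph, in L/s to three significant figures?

U_p ≈ 29.2 L/s

Direct runoff: 0.0, 1.0, 5.0, 11.0, 16.0, 24.0, 35.0, 25.0, 18.0, 0.0 L/s; ΣQ_DR = 135.0 L/s, peak = 35.0 L/s.
Runoff depth d = ΣQ_DR·Δt / A = 135.0 × 3600 / (4.05 ha) = 12.00 mm.
The 1-cm UH is the DRH scaled by (10 mm)/d, so U_p = 35.0 × 10/12.00 = 29.2 L/s.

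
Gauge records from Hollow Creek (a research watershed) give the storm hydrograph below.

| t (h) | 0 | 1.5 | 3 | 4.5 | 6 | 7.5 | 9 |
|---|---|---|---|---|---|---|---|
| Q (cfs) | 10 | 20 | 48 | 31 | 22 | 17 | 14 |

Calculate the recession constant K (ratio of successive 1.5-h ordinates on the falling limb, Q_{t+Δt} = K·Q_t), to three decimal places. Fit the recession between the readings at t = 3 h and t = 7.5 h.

K ≈ 0.708

Using the recession-limb readings at t = 3 h and t = 7.5 h: Q falls from 48 to 17 cfs over 3 intervals.
K = (Q₂/Q₁)^(1/3) = (17/48)^(1/3) = 0.708.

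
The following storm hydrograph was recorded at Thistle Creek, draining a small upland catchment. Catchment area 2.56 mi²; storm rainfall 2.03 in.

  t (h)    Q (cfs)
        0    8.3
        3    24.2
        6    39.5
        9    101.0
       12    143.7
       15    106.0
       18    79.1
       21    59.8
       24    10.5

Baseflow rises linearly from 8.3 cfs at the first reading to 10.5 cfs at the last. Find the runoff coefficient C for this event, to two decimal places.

ΣQ_DR = 487.5 cfs; V = ΣQ_DR·Δt = 5.265 × 10^6 ft³.
Runoff depth d = V / A = 0.8853 in.
C = d / P = 0.8853 / 2.03 = 0.44.

C ≈ 0.44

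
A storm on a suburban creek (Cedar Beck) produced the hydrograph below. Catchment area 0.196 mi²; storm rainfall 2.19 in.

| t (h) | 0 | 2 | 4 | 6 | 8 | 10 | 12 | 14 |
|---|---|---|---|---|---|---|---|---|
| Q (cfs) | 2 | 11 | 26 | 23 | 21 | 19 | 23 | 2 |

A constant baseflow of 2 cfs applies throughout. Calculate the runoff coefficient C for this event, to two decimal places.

ΣQ_DR = 111.0 cfs; V = ΣQ_DR·Δt = 7.992 × 10^5 ft³.
Runoff depth d = V / A = 1.755 in.
C = d / P = 1.755 / 2.19 = 0.80.

C ≈ 0.80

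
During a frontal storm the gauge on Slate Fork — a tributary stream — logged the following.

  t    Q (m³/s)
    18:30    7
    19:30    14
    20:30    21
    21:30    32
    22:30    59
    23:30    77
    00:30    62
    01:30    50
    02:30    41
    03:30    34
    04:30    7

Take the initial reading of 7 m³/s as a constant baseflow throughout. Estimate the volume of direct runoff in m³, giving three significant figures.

Direct-runoff ordinates (Q − Q_b): 0.0, 7.0, 14.0, 25.0, 52.0, 70.0, 55.0, 43.0, 34.0, 27.0, 0.0 m³/s.
ΣQ_DR = 327.0 m³/s.
With Δt = 1 h = 3600 s, V = ΣQ_DR · Δt = 327.0 × 3600 = 1.18 × 10^6 m³.

V ≈ 1.18 × 10^6 m³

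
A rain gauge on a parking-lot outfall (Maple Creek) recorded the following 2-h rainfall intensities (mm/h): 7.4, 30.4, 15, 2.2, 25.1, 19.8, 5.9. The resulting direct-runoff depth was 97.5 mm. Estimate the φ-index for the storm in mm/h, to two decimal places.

φ ≈ 10.39 mm/h

Only the 4 blocks with intensity above φ contribute runoff: 30.4, 15, 25.1, 19.8 mm/h.
Σ(I−φ)·Δt = d  ⇒  (30.4+15+25.1+19.8 − 4φ)·2 = 97.5
φ = (90.30 − 97.5/2) / 4 = 10.39 mm/h.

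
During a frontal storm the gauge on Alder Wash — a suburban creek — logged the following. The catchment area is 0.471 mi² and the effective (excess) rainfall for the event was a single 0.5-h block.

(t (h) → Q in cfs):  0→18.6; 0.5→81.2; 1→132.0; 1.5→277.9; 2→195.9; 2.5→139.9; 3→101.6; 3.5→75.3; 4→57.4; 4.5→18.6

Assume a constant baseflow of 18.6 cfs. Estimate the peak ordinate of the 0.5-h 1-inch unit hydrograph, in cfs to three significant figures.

Direct runoff: 0.0, 62.6, 113.4, 259.3, 177.3, 121.3, 83.0, 56.7, 38.8, 0.0 cfs; ΣQ_DR = 912.4 cfs, peak = 259.3 cfs.
Runoff depth d = ΣQ_DR·Δt / A = 912.4 × 1800 / (0.471 mi²) = 1.501 in.
The 1-inch UH is the DRH scaled by (1 in)/d, so U_p = 259.3 × 1/1.501 = 173 cfs.

U_p ≈ 173 cfs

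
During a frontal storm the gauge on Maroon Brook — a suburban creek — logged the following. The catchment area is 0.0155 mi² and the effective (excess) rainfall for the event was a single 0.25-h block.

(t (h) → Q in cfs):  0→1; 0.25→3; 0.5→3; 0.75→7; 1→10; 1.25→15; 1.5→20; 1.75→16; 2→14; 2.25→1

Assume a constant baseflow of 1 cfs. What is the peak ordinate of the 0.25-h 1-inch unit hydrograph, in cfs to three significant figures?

U_p ≈ 9.50 cfs

Direct runoff: 0.0, 2.0, 2.0, 6.0, 9.0, 14.0, 19.0, 15.0, 13.0, 0.0 cfs; ΣQ_DR = 80.00 cfs, peak = 19.0 cfs.
Runoff depth d = ΣQ_DR·Δt / A = 80.00 × 900 / (0.0155 mi²) = 1.999 in.
The 1-inch UH is the DRH scaled by (1 in)/d, so U_p = 19.0 × 1/1.999 = 9.50 cfs.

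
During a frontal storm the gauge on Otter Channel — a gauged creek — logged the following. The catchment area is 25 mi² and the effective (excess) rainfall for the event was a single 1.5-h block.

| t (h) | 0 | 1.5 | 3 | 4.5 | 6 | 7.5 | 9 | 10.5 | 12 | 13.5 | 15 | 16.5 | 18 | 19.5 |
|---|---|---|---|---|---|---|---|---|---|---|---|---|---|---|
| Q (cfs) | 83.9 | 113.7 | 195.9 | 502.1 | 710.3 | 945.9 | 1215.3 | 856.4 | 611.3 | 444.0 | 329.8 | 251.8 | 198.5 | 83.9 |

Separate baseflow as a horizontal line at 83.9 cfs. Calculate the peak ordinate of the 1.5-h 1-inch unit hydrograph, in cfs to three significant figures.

U_p ≈ 2270 cfs

Direct runoff: 0.0, 29.8, 112.0, 418.2, 626.4, 862.0, 1131.4, 772.5, 527.4, 360.1, 245.9, 167.9, 114.6, 0.0 cfs; ΣQ_DR = 5368 cfs, peak = 1131.4 cfs.
Runoff depth d = ΣQ_DR·Δt / A = 5368 × 5400 / (25 mi²) = 0.4991 in.
The 1-inch UH is the DRH scaled by (1 in)/d, so U_p = 1131.4 × 1/0.4991 = 2270 cfs.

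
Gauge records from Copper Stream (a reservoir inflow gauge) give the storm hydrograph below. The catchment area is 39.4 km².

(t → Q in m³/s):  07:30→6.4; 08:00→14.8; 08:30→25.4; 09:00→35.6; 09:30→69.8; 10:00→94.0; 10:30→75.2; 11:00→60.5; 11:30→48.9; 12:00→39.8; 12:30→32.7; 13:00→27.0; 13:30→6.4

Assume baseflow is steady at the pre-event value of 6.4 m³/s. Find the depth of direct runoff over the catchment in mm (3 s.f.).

Direct runoff: 0.0, 8.4, 19.0, 29.2, 63.4, 87.6, 68.8, 54.1, 42.5, 33.4, 26.3, 20.6, 0.0 m³/s; ΣQ_DR = 453.3 m³/s.
V = ΣQ_DR · Δt = 453.3 × 1800 s = 8.159 × 10^5 m³.
Over A = 39.4 km², depth = V / A = 20.7 mm.

d ≈ 20.7 mm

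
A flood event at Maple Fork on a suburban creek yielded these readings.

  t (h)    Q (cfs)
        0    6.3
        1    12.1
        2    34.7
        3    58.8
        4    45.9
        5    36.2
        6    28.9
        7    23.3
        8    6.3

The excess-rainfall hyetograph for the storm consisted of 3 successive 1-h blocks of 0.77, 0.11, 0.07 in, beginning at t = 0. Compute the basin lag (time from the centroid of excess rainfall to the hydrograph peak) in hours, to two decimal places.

t_L ≈ 2.24 h

Centroid of excess rainfall: t_c = Σ P_i·t̄_i / ΣP_i = 0.7632 h (block centres at 0.5, 1.5, 2.5 h).
Hydrograph peak occurs at t = 3 h, so basin lag t_L = 3 − 0.7632 = 2.24 h.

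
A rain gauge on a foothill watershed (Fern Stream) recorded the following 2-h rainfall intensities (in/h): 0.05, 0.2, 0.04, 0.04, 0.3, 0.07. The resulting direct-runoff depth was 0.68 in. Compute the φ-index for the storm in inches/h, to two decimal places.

Only the 2 blocks with intensity above φ contribute runoff: 0.2, 0.3 in/h.
Σ(I−φ)·Δt = d  ⇒  (0.2+0.3 − 2φ)·2 = 0.68
φ = (0.5000 − 0.68/2) / 2 = 0.08 in/h.

φ ≈ 0.08 in/h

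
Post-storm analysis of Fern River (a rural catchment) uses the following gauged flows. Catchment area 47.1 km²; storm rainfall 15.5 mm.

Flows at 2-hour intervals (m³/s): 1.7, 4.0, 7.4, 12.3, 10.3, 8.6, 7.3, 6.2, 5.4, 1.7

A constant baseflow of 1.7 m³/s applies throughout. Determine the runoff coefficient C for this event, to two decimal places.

C ≈ 0.47

ΣQ_DR = 47.90 m³/s; V = ΣQ_DR·Δt = 3.449 × 10^5 m³.
Runoff depth d = V / A = 7.322 mm.
C = d / P = 7.322 / 15.5 = 0.47.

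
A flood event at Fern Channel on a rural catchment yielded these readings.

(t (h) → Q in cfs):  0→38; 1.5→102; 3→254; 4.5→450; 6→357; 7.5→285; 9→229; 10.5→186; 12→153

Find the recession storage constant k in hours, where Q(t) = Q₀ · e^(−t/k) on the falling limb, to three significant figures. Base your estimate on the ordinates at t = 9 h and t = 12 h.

k ≈ 7.44 h

On the falling limb, Q drops from 229 to 153 cfs between t = 9 h and t = 12 h (Δt = 3 h).
k = −Δt / ln(Q₂/Q₁) = −3 / ln(153/229) = 7.44 h.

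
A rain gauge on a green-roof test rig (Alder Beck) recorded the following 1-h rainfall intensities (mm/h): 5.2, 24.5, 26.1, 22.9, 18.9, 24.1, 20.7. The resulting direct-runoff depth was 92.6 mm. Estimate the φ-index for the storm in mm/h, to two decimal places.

φ ≈ 7.43 mm/h

Only the 6 blocks with intensity above φ contribute runoff: 24.5, 26.1, 22.9, 18.9, 24.1, 20.7 mm/h.
Σ(I−φ)·Δt = d  ⇒  (24.5+26.1+22.9+18.9+24.1+20.7 − 6φ)·1 = 92.6
φ = (137.2 − 92.6/1) / 6 = 7.43 mm/h.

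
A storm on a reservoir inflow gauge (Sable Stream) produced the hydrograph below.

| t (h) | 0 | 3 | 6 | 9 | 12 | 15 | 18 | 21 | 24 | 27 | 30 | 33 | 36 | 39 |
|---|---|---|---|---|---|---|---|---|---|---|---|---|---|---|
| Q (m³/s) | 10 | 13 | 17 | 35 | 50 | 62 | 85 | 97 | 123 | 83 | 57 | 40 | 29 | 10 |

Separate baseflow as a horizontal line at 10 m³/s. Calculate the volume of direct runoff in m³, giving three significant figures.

V ≈ 6.17 × 10^6 m³

Direct-runoff ordinates (Q − Q_b): 0.0, 3.0, 7.0, 25.0, 40.0, 52.0, 75.0, 87.0, 113.0, 73.0, 47.0, 30.0, 19.0, 0.0 m³/s.
ΣQ_DR = 571.0 m³/s.
With Δt = 3 h = 10800 s, V = ΣQ_DR · Δt = 571.0 × 10800 = 6.17 × 10^6 m³.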